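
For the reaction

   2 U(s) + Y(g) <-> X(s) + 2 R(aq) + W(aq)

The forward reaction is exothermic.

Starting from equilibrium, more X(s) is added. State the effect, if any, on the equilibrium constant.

unchanged

The equilibrium constant depends only on temperature. This perturbation changes neither the position of equilibrium nor K.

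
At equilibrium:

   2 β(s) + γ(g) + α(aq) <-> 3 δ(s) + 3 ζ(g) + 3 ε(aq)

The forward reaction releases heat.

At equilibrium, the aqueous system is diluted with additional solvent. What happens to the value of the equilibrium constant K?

The equilibrium constant depends only on temperature. This perturbation may move the position of equilibrium, but since T is unchanged, K itself is unchanged.

unchanged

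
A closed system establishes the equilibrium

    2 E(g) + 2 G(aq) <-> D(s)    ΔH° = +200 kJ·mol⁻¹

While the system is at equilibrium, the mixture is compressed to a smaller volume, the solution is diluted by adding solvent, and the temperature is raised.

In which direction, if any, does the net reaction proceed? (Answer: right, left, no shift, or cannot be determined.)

cannot be determined

Gas moles: reactants 2, products 0 (Δn_gas = -2). Compression shifts the system toward the side with fewer moles of gas — to the right.
Dilution lowers every aqueous concentration by the same factor. Δn_aq = 0 − 2 = -2, so the system shifts toward the side with more dissolved moles — to the left.
The forward reaction is endothermic. Raising T favours the endothermic direction — shift to the right.
The individual effects push in opposite directions; without quantitative information the net direction cannot be determined.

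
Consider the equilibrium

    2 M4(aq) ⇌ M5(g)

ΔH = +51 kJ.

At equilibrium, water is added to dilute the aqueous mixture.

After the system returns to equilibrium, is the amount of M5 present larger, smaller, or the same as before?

decreases

Dilution lowers every aqueous concentration by the same factor. Δn_aq = 0 − 2 = -2, so the system shifts toward the side with more dissolved moles — to the left.
The net shift is to the left. M5 is a product, so its amount decreases.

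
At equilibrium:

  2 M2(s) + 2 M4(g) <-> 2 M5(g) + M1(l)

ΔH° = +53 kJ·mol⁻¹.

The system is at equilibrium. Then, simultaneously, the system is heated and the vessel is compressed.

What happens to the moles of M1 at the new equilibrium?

The forward reaction is endothermic. Raising T favours the endothermic direction — shift to the right.
Gas moles: reactants 2, products 2. Δn_gas = 0, so a volume change leaves Q equal to K — no shift from this change.
The net shift is to the right. M1 is a product, so its amount increases.

increases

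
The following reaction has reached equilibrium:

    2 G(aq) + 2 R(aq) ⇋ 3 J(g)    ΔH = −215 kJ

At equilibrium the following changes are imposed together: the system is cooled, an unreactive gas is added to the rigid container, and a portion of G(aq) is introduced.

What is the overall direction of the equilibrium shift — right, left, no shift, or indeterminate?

The forward reaction is exothermic. Lowering T favours the exothermic direction — shift to the right.
At constant volume, adding an inert gas leaves every reacting species' partial pressure unchanged, so Q is unchanged — no shift from this change.
Adding G (aq), a reactant, drives the reaction to the right.
Only the nonzero effect(s) matter; the net shift is to the right.

right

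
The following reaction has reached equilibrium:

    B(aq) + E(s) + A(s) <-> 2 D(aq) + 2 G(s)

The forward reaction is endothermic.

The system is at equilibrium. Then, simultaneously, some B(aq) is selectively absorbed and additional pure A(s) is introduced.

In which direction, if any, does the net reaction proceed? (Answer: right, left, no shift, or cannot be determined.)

left

Removing B (aq), a reactant, drives the reaction to the left.
A is a pure solid; its activity is 1 regardless of amount, so Q is unaffected — no shift from this change.
Only the nonzero effect(s) matter; the net shift is to the left.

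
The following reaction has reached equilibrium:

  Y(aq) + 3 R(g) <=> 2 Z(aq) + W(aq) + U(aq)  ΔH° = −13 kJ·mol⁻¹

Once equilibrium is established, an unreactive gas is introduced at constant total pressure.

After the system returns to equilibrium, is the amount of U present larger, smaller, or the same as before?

decreases

Adding inert gas at constant total pressure expands the volume and lowers every reacting partial pressure. With Δn_gas = 0 − 3 = -3, Q moves away from K toward the side with fewer gas moles, so the system shifts toward the side with more gas moles — to the left.
The net shift is to the left. U is a product, so its amount decreases.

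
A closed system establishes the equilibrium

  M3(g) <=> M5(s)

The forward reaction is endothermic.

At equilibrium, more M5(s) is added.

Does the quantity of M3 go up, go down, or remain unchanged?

unchanged

M5 is a pure solid; its activity is 1 regardless of amount, so Q is unaffected — no shift from this change.
No net shift occurs, so the amount of M3 is unchanged.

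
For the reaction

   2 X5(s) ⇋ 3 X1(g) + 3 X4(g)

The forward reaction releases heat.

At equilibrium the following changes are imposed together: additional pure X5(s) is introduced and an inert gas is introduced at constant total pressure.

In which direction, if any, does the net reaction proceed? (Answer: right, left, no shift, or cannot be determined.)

X5 is a pure solid; its activity is 1 regardless of amount, so Q is unaffected — no shift from this change.
Adding inert gas at constant total pressure expands the volume and lowers every reacting partial pressure. With Δn_gas = 6 − 0 = +6, Q moves away from K toward the side with fewer gas moles, so the system shifts toward the side with more gas moles — to the right.
Only the nonzero effect(s) matter; the net shift is to the right.

right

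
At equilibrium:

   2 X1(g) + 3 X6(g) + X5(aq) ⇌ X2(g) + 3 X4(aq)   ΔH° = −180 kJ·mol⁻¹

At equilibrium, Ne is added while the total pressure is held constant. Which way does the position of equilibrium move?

left

Adding inert gas at constant total pressure expands the volume and lowers every reacting partial pressure. With Δn_gas = 1 − 5 = -4, Q moves away from K toward the side with fewer gas moles, so the system shifts toward the side with more gas moles — to the left.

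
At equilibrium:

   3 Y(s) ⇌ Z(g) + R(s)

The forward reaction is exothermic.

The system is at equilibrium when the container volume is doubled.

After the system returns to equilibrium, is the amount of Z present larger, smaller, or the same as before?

Gas moles: reactants 0, products 1 (Δn_gas = +1). Expansion shifts the system toward the side with more moles of gas — to the right.
The net shift is to the right. Z is a product, so its amount increases.

increases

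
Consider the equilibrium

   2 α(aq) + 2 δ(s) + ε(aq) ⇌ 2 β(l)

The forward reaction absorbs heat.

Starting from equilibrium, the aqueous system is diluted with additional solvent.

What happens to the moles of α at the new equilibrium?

Dilution lowers every aqueous concentration by the same factor. Δn_aq = 0 − 3 = -3, so the system shifts toward the side with more dissolved moles — to the left.
The net shift is to the left. α is a reactant, so its amount increases.

increases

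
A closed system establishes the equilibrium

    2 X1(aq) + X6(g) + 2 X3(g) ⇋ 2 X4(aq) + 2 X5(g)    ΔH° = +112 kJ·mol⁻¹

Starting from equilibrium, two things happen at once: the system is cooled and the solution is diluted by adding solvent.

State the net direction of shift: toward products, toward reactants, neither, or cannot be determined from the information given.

left

The forward reaction is endothermic. Lowering T favours the exothermic direction — shift to the left.
Dilution scales every aqueous concentration by the same factor. Δn_aq = 2 − 2 = 0, so Q is unchanged — no shift.
Only the nonzero effect(s) matter; the net shift is to the left.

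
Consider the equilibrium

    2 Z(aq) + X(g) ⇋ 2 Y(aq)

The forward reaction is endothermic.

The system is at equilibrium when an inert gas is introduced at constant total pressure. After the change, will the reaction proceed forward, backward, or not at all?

Adding inert gas at constant total pressure expands the volume and lowers every reacting partial pressure. With Δn_gas = 0 − 1 = -1, Q moves away from K toward the side with fewer gas moles, so the system shifts toward the side with more gas moles — to the left.

left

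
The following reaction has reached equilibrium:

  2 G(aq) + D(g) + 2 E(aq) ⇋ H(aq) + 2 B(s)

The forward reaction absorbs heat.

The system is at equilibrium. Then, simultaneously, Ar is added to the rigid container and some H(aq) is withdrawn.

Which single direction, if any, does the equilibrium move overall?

At constant volume, adding an inert gas leaves every reacting species' partial pressure unchanged, so Q is unchanged — no shift from this change.
Removing H (aq), a product, drives the reaction to the right.
Only the nonzero effect(s) matter; the net shift is to the right.

right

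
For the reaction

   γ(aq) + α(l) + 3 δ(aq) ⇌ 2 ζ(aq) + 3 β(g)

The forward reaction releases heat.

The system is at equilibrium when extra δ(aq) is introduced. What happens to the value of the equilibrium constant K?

The equilibrium constant depends only on temperature. This perturbation may move the position of equilibrium, but since T is unchanged, K itself is unchanged.

unchanged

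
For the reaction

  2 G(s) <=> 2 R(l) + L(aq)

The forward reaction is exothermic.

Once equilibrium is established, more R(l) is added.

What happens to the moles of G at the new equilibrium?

unchanged

R is a pure liquid; its activity is 1 regardless of amount, so Q is unaffected — no shift from this change.
No net shift occurs, so the amount of G is unchanged.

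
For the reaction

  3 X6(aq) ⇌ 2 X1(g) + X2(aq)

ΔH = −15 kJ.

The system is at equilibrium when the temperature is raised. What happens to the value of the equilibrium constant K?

decreases

K depends on temperature via the van 't Hoff relation. The forward reaction is exothermic, so raising T decreases K.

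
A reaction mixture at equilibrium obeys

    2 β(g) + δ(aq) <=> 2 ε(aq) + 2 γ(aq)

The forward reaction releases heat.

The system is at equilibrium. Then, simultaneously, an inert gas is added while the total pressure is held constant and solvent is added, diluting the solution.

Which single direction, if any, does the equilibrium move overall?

Adding inert gas at constant total pressure expands the volume and lowers every reacting partial pressure. With Δn_gas = 0 − 2 = -2, Q moves away from K toward the side with fewer gas moles, so the system shifts toward the side with more gas moles — to the left.
Dilution lowers every aqueous concentration by the same factor. Δn_aq = 4 − 1 = +3, so the system shifts toward the side with more dissolved moles — to the right.
The individual effects push in opposite directions; without quantitative information the net direction cannot be determined.

cannot be determined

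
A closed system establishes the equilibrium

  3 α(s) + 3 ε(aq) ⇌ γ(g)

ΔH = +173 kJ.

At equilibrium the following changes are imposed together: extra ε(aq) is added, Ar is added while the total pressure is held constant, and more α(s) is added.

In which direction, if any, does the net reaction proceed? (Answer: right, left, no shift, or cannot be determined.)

right

Adding ε (aq), a reactant, drives the reaction to the right.
Adding inert gas at constant total pressure expands the volume and lowers every reacting partial pressure. With Δn_gas = 1 − 0 = +1, Q moves away from K toward the side with fewer gas moles, so the system shifts toward the side with more gas moles — to the right.
α is a pure solid; its activity is 1 regardless of amount, so Q is unaffected — no shift from this change.
Only the nonzero effect(s) matter; the net shift is to the right.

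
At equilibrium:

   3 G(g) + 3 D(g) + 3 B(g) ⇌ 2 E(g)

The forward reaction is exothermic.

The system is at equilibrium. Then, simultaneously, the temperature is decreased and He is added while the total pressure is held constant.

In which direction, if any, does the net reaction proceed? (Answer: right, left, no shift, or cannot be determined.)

cannot be determined

The forward reaction is exothermic. Lowering T favours the exothermic direction — shift to the right.
Adding inert gas at constant total pressure expands the volume and lowers every reacting partial pressure. With Δn_gas = 2 − 9 = -7, Q moves away from K toward the side with fewer gas moles, so the system shifts toward the side with more gas moles — to the left.
The individual effects push in opposite directions; without quantitative information the net direction cannot be determined.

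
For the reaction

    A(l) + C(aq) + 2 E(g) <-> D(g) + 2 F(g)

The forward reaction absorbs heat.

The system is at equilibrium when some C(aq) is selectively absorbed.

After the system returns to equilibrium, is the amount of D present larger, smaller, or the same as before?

Removing C (aq), a reactant, drives the reaction to the left.
The net shift is to the left. D is a product, so its amount decreases.

decreases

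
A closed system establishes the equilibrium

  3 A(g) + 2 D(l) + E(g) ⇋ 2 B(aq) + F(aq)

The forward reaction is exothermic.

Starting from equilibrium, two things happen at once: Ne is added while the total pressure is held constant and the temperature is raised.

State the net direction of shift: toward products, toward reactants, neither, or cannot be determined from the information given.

Adding inert gas at constant total pressure expands the volume and lowers every reacting partial pressure. With Δn_gas = 0 − 4 = -4, Q moves away from K toward the side with fewer gas moles, so the system shifts toward the side with more gas moles — to the left.
The forward reaction is exothermic. Raising T favours the endothermic direction — shift to the left.
All effects act in the same direction — net shift to the left.

left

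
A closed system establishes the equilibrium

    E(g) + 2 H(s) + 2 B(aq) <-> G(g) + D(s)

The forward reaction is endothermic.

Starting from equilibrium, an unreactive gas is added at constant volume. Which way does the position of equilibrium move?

At constant volume, adding an inert gas leaves every reacting species' partial pressure unchanged, so Q is unchanged — no shift from this change.

no shift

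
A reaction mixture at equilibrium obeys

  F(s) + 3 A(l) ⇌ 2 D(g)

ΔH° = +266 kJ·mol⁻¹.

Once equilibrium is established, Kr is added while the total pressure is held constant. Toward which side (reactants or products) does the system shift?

right

Adding inert gas at constant total pressure expands the volume and lowers every reacting partial pressure. With Δn_gas = 2 − 0 = +2, Q moves away from K toward the side with fewer gas moles, so the system shifts toward the side with more gas moles — to the right.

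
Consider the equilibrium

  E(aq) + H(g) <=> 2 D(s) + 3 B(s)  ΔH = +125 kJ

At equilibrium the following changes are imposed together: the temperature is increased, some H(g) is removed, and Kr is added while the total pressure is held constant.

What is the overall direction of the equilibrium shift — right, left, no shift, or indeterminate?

The forward reaction is endothermic. Raising T favours the endothermic direction — shift to the right.
Removing H (g), a reactant, drives the reaction to the left.
Adding inert gas at constant total pressure expands the volume and lowers every reacting partial pressure. With Δn_gas = 0 − 1 = -1, Q moves away from K toward the side with fewer gas moles, so the system shifts toward the side with more gas moles — to the left.
The individual effects push in opposite directions; without quantitative information the net direction cannot be determined.

cannot be determined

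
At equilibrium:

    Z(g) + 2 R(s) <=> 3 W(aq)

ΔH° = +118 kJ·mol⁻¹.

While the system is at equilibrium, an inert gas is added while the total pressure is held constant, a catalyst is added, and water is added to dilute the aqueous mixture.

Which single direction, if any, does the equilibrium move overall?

cannot be determined

Adding inert gas at constant total pressure expands the volume and lowers every reacting partial pressure. With Δn_gas = 0 − 1 = -1, Q moves away from K toward the side with fewer gas moles, so the system shifts toward the side with more gas moles — to the left.
A catalyst speeds both forward and reverse rates equally; it changes neither Q nor K — no shift from this change.
Dilution lowers every aqueous concentration by the same factor. Δn_aq = 3 − 0 = +3, so the system shifts toward the side with more dissolved moles — to the right.
The individual effects push in opposite directions; without quantitative information the net direction cannot be determined.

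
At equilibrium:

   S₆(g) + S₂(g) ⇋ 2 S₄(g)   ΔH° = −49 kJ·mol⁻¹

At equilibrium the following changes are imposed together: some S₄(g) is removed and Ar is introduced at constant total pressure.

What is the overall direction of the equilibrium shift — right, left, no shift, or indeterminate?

Removing S₄ (g), a product, drives the reaction to the right.
Adding inert gas at constant total pressure expands the volume, scaling every reacting partial pressure by the same factor. Δn_gas = 2 − 2 = 0, so Q is unchanged — no shift.
Only the nonzero effect(s) matter; the net shift is to the right.

right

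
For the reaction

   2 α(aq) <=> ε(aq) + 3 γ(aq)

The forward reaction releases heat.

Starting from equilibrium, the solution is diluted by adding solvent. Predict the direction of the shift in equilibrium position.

Dilution lowers every aqueous concentration by the same factor. Δn_aq = 4 − 2 = +2, so the system shifts toward the side with more dissolved moles — to the right.

right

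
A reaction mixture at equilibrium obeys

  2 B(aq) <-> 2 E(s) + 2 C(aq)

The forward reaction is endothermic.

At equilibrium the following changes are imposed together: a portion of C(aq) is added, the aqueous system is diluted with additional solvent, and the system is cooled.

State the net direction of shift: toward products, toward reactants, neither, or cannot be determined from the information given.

Adding C (aq), a product, drives the reaction to the left.
Dilution scales every aqueous concentration by the same factor. Δn_aq = 2 − 2 = 0, so Q is unchanged — no shift.
The forward reaction is endothermic. Lowering T favours the exothermic direction — shift to the left.
Only the nonzero effect(s) matter; the net shift is to the left.

left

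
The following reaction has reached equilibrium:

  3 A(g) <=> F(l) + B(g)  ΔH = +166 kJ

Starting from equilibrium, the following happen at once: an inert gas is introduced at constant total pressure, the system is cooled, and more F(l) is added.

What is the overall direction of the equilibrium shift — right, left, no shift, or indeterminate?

Adding inert gas at constant total pressure expands the volume and lowers every reacting partial pressure. With Δn_gas = 1 − 3 = -2, Q moves away from K toward the side with fewer gas moles, so the system shifts toward the side with more gas moles — to the left.
The forward reaction is endothermic. Lowering T favours the exothermic direction — shift to the left.
F is a pure liquid; its activity is 1 regardless of amount, so Q is unaffected — no shift from this change.
Only the nonzero effect(s) matter; the net shift is to the left.

left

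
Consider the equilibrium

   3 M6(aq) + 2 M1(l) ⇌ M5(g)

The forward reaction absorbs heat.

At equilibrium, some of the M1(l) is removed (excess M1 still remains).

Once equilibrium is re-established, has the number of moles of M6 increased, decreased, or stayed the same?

unchanged

M1 is a pure liquid; its activity is 1 regardless of amount, so Q is unaffected — no shift from this change.
No net shift occurs, so the amount of M6 is unchanged.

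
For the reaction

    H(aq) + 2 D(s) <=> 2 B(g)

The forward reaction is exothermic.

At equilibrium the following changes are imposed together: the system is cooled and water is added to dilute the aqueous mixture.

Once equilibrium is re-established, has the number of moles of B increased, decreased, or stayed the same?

cannot be determined

The forward reaction is exothermic. Lowering T favours the exothermic direction — shift to the right.
Dilution lowers every aqueous concentration by the same factor. Δn_aq = 0 − 1 = -1, so the system shifts toward the side with more dissolved moles — to the left.
The two effects oppose each other, so the net shift — and hence the change in B — cannot be determined from the given information.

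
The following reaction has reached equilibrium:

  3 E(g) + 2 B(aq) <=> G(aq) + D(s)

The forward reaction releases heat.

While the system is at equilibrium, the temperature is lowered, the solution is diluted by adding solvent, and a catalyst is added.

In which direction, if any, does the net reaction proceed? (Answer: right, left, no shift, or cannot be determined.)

cannot be determined

The forward reaction is exothermic. Lowering T favours the exothermic direction — shift to the right.
Dilution lowers every aqueous concentration by the same factor. Δn_aq = 1 − 2 = -1, so the system shifts toward the side with more dissolved moles — to the left.
A catalyst speeds both forward and reverse rates equally; it changes neither Q nor K — no shift from this change.
The individual effects push in opposite directions; without quantitative information the net direction cannot be determined.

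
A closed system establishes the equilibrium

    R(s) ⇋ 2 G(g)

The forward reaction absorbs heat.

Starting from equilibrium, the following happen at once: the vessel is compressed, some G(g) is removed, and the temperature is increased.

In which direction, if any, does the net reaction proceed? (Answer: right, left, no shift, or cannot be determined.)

cannot be determined

Gas moles: reactants 0, products 2 (Δn_gas = +2). Compression shifts the system toward the side with fewer moles of gas — to the left.
Removing G (g), a product, drives the reaction to the right.
The forward reaction is endothermic. Raising T favours the endothermic direction — shift to the right.
The individual effects push in opposite directions; without quantitative information the net direction cannot be determined.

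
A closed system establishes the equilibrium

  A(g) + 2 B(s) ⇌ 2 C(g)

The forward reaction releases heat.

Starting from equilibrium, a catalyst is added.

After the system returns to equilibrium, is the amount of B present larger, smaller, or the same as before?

unchanged

A catalyst speeds both forward and reverse rates equally; it changes neither Q nor K — no shift from this change.
No net shift occurs, so the amount of B is unchanged.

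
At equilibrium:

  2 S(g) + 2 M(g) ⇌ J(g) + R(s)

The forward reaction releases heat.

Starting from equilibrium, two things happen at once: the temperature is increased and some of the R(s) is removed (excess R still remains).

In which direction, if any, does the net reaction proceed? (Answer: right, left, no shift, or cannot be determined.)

The forward reaction is exothermic. Raising T favours the endothermic direction — shift to the left.
R is a pure solid; its activity is 1 regardless of amount, so Q is unaffected — no shift from this change.
Only the nonzero effect(s) matter; the net shift is to the left.

left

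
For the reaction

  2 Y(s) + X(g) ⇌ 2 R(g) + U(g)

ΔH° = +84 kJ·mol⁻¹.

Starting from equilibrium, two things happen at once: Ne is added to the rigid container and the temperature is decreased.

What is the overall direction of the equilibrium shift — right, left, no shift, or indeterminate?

At constant volume, adding an inert gas leaves every reacting species' partial pressure unchanged, so Q is unchanged — no shift from this change.
The forward reaction is endothermic. Lowering T favours the exothermic direction — shift to the left.
Only the nonzero effect(s) matter; the net shift is to the left.

left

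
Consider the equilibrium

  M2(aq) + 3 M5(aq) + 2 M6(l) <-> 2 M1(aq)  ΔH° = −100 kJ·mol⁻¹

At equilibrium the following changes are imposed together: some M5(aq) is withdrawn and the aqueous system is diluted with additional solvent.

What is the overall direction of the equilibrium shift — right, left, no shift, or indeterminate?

left

Removing M5 (aq), a reactant, drives the reaction to the left.
Dilution lowers every aqueous concentration by the same factor. Δn_aq = 2 − 4 = -2, so the system shifts toward the side with more dissolved moles — to the left.
All effects act in the same direction — net shift to the left.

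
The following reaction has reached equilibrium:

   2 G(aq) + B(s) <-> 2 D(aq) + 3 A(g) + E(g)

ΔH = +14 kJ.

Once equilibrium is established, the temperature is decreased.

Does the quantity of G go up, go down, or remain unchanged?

The forward reaction is endothermic. Lowering T favours the exothermic direction — shift to the left.
The net shift is to the left. G is a reactant, so its amount increases.

increases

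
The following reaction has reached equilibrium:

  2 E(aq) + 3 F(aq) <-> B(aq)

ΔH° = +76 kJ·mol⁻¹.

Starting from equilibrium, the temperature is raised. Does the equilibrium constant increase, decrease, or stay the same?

K depends on temperature via the van 't Hoff relation. The forward reaction is endothermic, so raising T increases K.

increases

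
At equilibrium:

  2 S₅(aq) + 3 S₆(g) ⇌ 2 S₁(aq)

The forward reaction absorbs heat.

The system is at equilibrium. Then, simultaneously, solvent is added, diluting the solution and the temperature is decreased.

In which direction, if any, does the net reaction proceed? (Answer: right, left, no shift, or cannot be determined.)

left

Dilution scales every aqueous concentration by the same factor. Δn_aq = 2 − 2 = 0, so Q is unchanged — no shift.
The forward reaction is endothermic. Lowering T favours the exothermic direction — shift to the left.
Only the nonzero effect(s) matter; the net shift is to the left.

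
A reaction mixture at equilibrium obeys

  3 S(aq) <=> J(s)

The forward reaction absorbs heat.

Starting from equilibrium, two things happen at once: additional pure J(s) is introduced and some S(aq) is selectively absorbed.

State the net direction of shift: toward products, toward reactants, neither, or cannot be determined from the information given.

J is a pure solid; its activity is 1 regardless of amount, so Q is unaffected — no shift from this change.
Removing S (aq), a reactant, drives the reaction to the left.
Only the nonzero effect(s) matter; the net shift is to the left.

left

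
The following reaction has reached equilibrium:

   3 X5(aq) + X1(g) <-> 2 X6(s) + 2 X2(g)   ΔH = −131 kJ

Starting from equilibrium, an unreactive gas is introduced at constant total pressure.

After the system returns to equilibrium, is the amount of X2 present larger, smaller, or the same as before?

increases

Adding inert gas at constant total pressure expands the volume and lowers every reacting partial pressure. With Δn_gas = 2 − 1 = +1, Q moves away from K toward the side with fewer gas moles, so the system shifts toward the side with more gas moles — to the right.
The net shift is to the right. X2 is a product, so its amount increases.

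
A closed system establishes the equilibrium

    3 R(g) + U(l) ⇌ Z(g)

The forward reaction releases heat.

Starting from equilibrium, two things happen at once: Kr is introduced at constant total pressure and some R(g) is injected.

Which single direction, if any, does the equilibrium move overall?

Adding inert gas at constant total pressure expands the volume and lowers every reacting partial pressure. With Δn_gas = 1 − 3 = -2, Q moves away from K toward the side with fewer gas moles, so the system shifts toward the side with more gas moles — to the left.
Adding R (g), a reactant, drives the reaction to the right.
The individual effects push in opposite directions; without quantitative information the net direction cannot be determined.

cannot be determined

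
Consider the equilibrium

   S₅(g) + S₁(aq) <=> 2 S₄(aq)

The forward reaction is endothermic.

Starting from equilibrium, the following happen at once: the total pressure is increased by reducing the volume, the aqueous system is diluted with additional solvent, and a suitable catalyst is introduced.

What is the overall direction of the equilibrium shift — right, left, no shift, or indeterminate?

right

Gas moles: reactants 1, products 0 (Δn_gas = -1). Compression shifts the system toward the side with fewer moles of gas — to the right.
Dilution lowers every aqueous concentration by the same factor. Δn_aq = 2 − 1 = +1, so the system shifts toward the side with more dissolved moles — to the right.
A catalyst speeds both forward and reverse rates equally; it changes neither Q nor K — no shift from this change.
Only the nonzero effect(s) matter; the net shift is to the right.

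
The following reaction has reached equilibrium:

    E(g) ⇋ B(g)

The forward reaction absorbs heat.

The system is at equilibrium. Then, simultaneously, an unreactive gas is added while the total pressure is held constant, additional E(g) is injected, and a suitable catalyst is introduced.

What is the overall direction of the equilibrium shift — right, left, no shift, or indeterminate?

Adding inert gas at constant total pressure expands the volume, scaling every reacting partial pressure by the same factor. Δn_gas = 1 − 1 = 0, so Q is unchanged — no shift.
Adding E (g), a reactant, drives the reaction to the right.
A catalyst speeds both forward and reverse rates equally; it changes neither Q nor K — no shift from this change.
Only the nonzero effect(s) matter; the net shift is to the right.

right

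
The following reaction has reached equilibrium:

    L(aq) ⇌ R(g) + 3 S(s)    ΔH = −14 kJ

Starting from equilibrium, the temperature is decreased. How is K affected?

increases

K depends on temperature via the van 't Hoff relation. The forward reaction is exothermic, so lowering T increases K.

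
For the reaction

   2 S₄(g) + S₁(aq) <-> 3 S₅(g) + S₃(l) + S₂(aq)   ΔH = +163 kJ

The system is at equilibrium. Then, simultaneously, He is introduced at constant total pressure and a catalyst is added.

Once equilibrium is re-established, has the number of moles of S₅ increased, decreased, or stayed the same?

increases

Adding inert gas at constant total pressure expands the volume and lowers every reacting partial pressure. With Δn_gas = 3 − 2 = +1, Q moves away from K toward the side with fewer gas moles, so the system shifts toward the side with more gas moles — to the right.
A catalyst speeds both forward and reverse rates equally; it changes neither Q nor K — no shift from this change.
The net shift is to the right. S₅ is a product, so its amount increases.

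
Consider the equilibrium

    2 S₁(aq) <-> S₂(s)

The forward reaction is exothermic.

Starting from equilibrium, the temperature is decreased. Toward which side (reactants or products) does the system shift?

The forward reaction is exothermic. Lowering T favours the exothermic direction — shift to the right.

right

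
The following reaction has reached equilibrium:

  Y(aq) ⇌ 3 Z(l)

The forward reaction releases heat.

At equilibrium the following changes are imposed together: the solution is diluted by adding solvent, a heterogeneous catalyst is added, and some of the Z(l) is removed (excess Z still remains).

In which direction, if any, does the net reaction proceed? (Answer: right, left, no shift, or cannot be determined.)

left

Dilution lowers every aqueous concentration by the same factor. Δn_aq = 0 − 1 = -1, so the system shifts toward the side with more dissolved moles — to the left.
A catalyst speeds both forward and reverse rates equally; it changes neither Q nor K — no shift from this change.
Z is a pure liquid; its activity is 1 regardless of amount, so Q is unaffected — no shift from this change.
Only the nonzero effect(s) matter; the net shift is to the left.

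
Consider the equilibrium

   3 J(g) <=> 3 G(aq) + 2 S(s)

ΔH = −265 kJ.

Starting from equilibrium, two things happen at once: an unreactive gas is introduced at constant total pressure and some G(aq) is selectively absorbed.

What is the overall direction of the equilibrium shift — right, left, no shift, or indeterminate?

Adding inert gas at constant total pressure expands the volume and lowers every reacting partial pressure. With Δn_gas = 0 − 3 = -3, Q moves away from K toward the side with fewer gas moles, so the system shifts toward the side with more gas moles — to the left.
Removing G (aq), a product, drives the reaction to the right.
The individual effects push in opposite directions; without quantitative information the net direction cannot be determined.

cannot be determined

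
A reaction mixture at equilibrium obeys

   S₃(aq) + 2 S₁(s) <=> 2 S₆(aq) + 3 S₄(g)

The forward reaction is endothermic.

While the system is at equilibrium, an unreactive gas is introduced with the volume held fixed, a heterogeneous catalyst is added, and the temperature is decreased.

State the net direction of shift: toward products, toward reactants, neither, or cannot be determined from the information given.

At constant volume, adding an inert gas leaves every reacting species' partial pressure unchanged, so Q is unchanged — no shift from this change.
A catalyst speeds both forward and reverse rates equally; it changes neither Q nor K — no shift from this change.
The forward reaction is endothermic. Lowering T favours the exothermic direction — shift to the left.
Only the nonzero effect(s) matter; the net shift is to the left.

left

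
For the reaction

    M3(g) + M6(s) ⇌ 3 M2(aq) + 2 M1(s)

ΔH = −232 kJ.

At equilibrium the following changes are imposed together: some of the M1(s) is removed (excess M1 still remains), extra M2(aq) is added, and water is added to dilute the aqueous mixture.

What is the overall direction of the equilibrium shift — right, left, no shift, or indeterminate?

cannot be determined

M1 is a pure solid; its activity is 1 regardless of amount, so Q is unaffected — no shift from this change.
Adding M2 (aq), a product, drives the reaction to the left.
Dilution lowers every aqueous concentration by the same factor. Δn_aq = 3 − 0 = +3, so the system shifts toward the side with more dissolved moles — to the right.
The individual effects push in opposite directions; without quantitative information the net direction cannot be determined.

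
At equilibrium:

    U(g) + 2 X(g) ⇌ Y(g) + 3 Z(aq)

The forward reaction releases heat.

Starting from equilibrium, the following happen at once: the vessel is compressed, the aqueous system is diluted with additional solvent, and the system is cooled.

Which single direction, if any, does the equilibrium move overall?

Gas moles: reactants 3, products 1 (Δn_gas = -2). Compression shifts the system toward the side with fewer moles of gas — to the right.
Dilution lowers every aqueous concentration by the same factor. Δn_aq = 3 − 0 = +3, so the system shifts toward the side with more dissolved moles — to the right.
The forward reaction is exothermic. Lowering T favours the exothermic direction — shift to the right.
All effects act in the same direction — net shift to the right.

right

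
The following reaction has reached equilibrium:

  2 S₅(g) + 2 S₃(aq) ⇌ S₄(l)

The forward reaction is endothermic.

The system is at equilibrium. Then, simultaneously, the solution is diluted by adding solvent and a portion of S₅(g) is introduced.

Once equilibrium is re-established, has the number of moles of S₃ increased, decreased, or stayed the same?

cannot be determined

Dilution lowers every aqueous concentration by the same factor. Δn_aq = 0 − 2 = -2, so the system shifts toward the side with more dissolved moles — to the left.
Adding S₅ (g), a reactant, drives the reaction to the right.
The two effects oppose each other, so the net shift — and hence the change in S₃ — cannot be determined from the given information.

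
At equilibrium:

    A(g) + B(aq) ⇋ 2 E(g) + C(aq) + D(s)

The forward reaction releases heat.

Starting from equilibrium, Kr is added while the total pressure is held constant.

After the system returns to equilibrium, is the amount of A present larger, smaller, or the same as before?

decreases

Adding inert gas at constant total pressure expands the volume and lowers every reacting partial pressure. With Δn_gas = 2 − 1 = +1, Q moves away from K toward the side with fewer gas moles, so the system shifts toward the side with more gas moles — to the right.
The net shift is to the right. A is a reactant, so its amount decreases.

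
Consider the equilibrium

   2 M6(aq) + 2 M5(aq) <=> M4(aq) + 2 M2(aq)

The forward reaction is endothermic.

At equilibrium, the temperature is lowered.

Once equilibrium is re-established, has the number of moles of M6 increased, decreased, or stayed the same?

increases

The forward reaction is endothermic. Lowering T favours the exothermic direction — shift to the left.
The net shift is to the left. M6 is a reactant, so its amount increases.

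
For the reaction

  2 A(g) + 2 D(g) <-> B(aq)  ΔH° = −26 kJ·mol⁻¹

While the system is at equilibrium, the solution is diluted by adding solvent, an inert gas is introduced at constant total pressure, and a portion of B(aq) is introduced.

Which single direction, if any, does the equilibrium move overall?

cannot be determined

Dilution lowers every aqueous concentration by the same factor. Δn_aq = 1 − 0 = +1, so the system shifts toward the side with more dissolved moles — to the right.
Adding inert gas at constant total pressure expands the volume and lowers every reacting partial pressure. With Δn_gas = 0 − 4 = -4, Q moves away from K toward the side with fewer gas moles, so the system shifts toward the side with more gas moles — to the left.
Adding B (aq), a product, drives the reaction to the left.
The individual effects push in opposite directions; without quantitative information the net direction cannot be determined.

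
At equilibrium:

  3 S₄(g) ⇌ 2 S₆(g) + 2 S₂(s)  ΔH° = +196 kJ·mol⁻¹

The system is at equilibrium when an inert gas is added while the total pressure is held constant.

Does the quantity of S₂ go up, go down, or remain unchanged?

Adding inert gas at constant total pressure expands the volume and lowers every reacting partial pressure. With Δn_gas = 2 − 3 = -1, Q moves away from K toward the side with fewer gas moles, so the system shifts toward the side with more gas moles — to the left.
The net shift is to the left. S₂ is a product, so its amount decreases.

decreases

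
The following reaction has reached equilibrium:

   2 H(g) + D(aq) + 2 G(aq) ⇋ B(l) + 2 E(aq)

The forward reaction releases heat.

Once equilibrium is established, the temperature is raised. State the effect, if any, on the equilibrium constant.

K depends on temperature via the van 't Hoff relation. The forward reaction is exothermic, so raising T decreases K.

decreases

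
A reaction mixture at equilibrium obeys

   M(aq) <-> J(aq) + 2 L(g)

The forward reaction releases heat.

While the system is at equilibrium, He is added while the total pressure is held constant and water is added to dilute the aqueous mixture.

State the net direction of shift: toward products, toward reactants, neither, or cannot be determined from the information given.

Adding inert gas at constant total pressure expands the volume and lowers every reacting partial pressure. With Δn_gas = 2 − 0 = +2, Q moves away from K toward the side with fewer gas moles, so the system shifts toward the side with more gas moles — to the right.
Dilution scales every aqueous concentration by the same factor. Δn_aq = 1 − 1 = 0, so Q is unchanged — no shift.
Only the nonzero effect(s) matter; the net shift is to the right.

right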